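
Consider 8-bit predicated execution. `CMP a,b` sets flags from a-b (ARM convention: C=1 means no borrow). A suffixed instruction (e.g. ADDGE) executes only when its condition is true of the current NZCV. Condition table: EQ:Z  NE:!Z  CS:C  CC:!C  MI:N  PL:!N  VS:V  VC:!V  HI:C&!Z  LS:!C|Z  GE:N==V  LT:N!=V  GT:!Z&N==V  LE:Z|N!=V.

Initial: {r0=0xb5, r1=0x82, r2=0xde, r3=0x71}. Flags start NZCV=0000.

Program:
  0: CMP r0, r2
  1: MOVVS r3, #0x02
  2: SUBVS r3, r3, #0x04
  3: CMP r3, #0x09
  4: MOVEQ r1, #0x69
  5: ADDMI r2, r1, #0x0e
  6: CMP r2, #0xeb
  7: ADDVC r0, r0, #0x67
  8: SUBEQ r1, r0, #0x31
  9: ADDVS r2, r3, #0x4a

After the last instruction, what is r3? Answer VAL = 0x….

[0] flags=1000 → (cmp)
[1] flags=1000 VS?F → skip
[2] flags=1000 VS?F → skip
[3] flags=0010 → (cmp)
[4] flags=0010 EQ?F → skip
[5] flags=0010 MI?F → skip
[6] flags=1000 → (cmp)
[7] flags=1000 VC?T → r0=0x1c
[8] flags=1000 EQ?F → skip
[9] flags=1000 VS?F → skip

VAL = 0x71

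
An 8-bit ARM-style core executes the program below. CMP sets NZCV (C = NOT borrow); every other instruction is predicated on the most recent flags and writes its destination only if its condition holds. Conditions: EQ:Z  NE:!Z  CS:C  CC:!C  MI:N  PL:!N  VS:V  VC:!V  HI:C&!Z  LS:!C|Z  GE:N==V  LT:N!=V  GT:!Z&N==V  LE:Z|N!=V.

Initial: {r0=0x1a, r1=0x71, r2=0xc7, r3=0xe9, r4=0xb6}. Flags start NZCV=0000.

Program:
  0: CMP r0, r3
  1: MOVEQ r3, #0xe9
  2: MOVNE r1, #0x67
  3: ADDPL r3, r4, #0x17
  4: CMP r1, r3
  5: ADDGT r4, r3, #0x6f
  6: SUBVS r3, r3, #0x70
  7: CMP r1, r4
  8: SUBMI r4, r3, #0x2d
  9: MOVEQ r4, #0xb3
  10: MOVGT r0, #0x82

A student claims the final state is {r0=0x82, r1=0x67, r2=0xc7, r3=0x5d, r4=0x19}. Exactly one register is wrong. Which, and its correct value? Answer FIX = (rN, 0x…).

FIX = (r4, 0x3c)

[0] flags=0000 → (cmp)
[1] flags=0000 EQ?F → skip
[2] flags=0000 NE?T → r1=0x67
[3] flags=0000 PL?T → r3=0xcd
[4] flags=1001 → (cmp)
[5] flags=1001 GT?T → r4=0x3c
[6] flags=1001 VS?T → r3=0x5d
[7] flags=0010 → (cmp)
[8] flags=0010 MI?F → skip
[9] flags=0010 EQ?F → skip
[10] flags=0010 GT?T → r0=0x82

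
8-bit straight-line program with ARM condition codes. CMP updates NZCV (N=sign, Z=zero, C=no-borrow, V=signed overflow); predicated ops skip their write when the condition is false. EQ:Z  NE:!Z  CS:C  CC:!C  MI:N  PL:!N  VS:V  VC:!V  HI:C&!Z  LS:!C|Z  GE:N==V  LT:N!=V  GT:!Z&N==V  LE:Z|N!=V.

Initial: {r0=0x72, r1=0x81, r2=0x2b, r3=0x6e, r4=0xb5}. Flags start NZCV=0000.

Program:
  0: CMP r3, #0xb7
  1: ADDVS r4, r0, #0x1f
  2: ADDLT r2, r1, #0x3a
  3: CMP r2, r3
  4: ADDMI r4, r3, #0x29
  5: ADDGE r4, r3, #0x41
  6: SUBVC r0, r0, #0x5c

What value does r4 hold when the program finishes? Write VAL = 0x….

[0] flags=1001 → (cmp)
[1] flags=1001 VS?T → r4=0x91
[2] flags=1001 LT?F → skip
[3] flags=1000 → (cmp)
[4] flags=1000 MI?T → r4=0x97
[5] flags=1000 GE?F → skip
[6] flags=1000 VC?T → r0=0x16

VAL = 0x97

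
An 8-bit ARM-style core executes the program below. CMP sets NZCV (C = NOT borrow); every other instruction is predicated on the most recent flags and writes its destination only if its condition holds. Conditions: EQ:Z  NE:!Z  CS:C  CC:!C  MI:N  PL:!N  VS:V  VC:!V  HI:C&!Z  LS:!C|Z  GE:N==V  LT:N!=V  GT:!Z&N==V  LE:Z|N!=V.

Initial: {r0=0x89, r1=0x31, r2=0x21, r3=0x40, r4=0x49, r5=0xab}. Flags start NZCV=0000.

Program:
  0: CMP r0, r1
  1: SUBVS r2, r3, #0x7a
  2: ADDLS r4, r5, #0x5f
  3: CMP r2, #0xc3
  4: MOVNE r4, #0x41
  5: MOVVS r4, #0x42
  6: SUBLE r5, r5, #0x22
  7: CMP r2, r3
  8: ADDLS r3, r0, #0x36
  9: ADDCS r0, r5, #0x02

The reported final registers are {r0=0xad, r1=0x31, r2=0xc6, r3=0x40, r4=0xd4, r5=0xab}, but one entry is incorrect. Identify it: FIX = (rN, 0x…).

0: ✓ CMP  NZCV=0011
1: ✓ SUBVS  r2←0xc6
2: · ADDLS
3: ✓ CMP  NZCV=0010
4: ✓ MOVNE  r4←0x41
5: · MOVVS
6: · SUBLE
7: ✓ CMP  NZCV=1010
8: · ADDLS
9: ✓ ADDCS  r0←0xad

FIX = (r4, 0x41)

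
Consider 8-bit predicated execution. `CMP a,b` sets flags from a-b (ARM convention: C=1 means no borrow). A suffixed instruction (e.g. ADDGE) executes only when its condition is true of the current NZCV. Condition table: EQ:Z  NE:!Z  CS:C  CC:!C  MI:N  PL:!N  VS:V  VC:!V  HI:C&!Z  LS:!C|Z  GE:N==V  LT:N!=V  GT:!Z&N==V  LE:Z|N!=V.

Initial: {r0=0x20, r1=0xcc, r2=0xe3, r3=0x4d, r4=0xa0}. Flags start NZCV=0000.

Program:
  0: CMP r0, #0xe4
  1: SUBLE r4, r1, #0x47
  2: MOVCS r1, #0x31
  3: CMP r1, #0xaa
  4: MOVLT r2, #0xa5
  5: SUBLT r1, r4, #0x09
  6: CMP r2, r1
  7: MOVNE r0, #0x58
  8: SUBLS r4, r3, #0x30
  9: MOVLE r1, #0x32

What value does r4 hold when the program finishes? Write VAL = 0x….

VAL = 0xa0

0: ✓ CMP  NZCV=0000
1: · SUBLE
2: · MOVCS
3: ✓ CMP  NZCV=0010
4: · MOVLT
5: · SUBLT
6: ✓ CMP  NZCV=0010
7: ✓ MOVNE  r0←0x58
8: · SUBLS
9: · MOVLE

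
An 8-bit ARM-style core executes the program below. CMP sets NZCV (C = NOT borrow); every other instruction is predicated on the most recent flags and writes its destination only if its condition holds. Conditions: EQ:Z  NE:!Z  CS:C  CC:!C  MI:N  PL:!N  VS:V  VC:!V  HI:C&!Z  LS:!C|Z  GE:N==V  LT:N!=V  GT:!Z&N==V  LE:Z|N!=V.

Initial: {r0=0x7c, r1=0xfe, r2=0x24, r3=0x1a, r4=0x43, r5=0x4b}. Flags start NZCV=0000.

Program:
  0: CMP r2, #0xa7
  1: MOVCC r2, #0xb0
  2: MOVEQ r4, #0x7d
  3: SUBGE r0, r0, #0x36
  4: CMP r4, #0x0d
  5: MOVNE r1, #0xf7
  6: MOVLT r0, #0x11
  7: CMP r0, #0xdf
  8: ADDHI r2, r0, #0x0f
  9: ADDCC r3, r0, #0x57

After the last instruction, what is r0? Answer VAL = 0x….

VAL = 0x46

[0] flags=0000 → (cmp)
[1] flags=0000 CC?T → r2=0xb0
[2] flags=0000 EQ?F → skip
[3] flags=0000 GE?T → r0=0x46
[4] flags=0010 → (cmp)
[5] flags=0010 NE?T → r1=0xf7
[6] flags=0010 LT?F → skip
[7] flags=0000 → (cmp)
[8] flags=0000 HI?F → skip
[9] flags=0000 CC?T → r3=0x9d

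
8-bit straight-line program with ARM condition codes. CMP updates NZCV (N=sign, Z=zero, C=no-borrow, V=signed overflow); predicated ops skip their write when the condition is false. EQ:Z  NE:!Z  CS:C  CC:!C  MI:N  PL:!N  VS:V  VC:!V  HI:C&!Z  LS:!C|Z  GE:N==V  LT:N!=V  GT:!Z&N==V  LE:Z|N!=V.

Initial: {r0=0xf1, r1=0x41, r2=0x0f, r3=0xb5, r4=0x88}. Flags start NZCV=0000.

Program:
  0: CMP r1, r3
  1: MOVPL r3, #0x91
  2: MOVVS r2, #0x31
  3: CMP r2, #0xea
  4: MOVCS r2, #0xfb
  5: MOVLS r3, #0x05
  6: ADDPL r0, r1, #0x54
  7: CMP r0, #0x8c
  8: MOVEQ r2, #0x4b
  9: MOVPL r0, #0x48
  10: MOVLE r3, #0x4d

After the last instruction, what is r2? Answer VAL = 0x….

VAL = 0x31

0: ✓ CMP  NZCV=1001
1: · MOVPL
2: ✓ MOVVS  r2←0x31
3: ✓ CMP  NZCV=0000
4: · MOVCS
5: ✓ MOVLS  r3←0x05
6: ✓ ADDPL  r0←0x95
7: ✓ CMP  NZCV=0010
8: · MOVEQ
9: ✓ MOVPL  r0←0x48
10: · MOVLE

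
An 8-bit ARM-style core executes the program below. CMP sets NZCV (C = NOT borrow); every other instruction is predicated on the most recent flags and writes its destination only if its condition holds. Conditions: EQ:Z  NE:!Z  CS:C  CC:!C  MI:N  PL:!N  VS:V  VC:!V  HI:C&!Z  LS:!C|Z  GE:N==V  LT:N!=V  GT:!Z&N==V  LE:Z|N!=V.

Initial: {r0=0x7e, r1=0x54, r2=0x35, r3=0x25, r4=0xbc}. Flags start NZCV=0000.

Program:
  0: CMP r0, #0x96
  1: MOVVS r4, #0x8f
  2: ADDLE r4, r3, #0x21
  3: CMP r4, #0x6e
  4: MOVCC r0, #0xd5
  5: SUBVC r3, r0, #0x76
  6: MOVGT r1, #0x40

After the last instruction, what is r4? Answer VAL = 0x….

[0] flags=1001 → (cmp)
[1] flags=1001 VS?T → r4=0x8f
[2] flags=1001 LE?F → skip
[3] flags=0011 → (cmp)
[4] flags=0011 CC?F → skip
[5] flags=0011 VC?F → skip
[6] flags=0011 GT?F → skip

VAL = 0x8f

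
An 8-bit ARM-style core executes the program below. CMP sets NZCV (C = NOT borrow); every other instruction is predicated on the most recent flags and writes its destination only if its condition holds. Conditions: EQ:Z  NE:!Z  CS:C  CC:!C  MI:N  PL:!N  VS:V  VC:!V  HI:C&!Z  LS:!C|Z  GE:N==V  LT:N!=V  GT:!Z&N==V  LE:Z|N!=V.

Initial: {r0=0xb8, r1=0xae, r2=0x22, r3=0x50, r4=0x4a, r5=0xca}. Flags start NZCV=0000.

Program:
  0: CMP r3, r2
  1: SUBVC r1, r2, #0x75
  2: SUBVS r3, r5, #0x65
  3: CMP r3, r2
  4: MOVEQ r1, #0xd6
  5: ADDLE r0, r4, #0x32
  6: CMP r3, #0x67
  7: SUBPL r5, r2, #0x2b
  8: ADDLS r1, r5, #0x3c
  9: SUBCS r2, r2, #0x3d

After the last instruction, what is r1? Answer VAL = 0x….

[0] flags=0010 → (cmp)
[1] flags=0010 VC?T → r1=0xad
[2] flags=0010 VS?F → skip
[3] flags=0010 → (cmp)
[4] flags=0010 EQ?F → skip
[5] flags=0010 LE?F → skip
[6] flags=1000 → (cmp)
[7] flags=1000 PL?F → skip
[8] flags=1000 LS?T → r1=0x06
[9] flags=1000 CS?F → skip

VAL = 0x06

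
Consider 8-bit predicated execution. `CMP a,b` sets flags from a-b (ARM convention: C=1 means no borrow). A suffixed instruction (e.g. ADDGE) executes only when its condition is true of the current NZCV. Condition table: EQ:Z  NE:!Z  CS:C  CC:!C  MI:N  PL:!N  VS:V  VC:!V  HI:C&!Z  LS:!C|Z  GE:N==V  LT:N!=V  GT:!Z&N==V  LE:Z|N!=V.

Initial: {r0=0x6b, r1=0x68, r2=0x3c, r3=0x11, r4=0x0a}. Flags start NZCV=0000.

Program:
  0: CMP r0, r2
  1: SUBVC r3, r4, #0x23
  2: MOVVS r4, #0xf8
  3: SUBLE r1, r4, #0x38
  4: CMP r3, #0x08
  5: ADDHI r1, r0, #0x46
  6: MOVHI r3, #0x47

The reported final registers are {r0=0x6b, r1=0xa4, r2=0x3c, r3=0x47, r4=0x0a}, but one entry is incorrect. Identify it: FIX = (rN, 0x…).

0: ✓ CMP  NZCV=0010
1: ✓ SUBVC  r3←0xe7
2: · MOVVS
3: · SUBLE
4: ✓ CMP  NZCV=1010
5: ✓ ADDHI  r1←0xb1
6: ✓ MOVHI  r3←0x47

FIX = (r1, 0xb1)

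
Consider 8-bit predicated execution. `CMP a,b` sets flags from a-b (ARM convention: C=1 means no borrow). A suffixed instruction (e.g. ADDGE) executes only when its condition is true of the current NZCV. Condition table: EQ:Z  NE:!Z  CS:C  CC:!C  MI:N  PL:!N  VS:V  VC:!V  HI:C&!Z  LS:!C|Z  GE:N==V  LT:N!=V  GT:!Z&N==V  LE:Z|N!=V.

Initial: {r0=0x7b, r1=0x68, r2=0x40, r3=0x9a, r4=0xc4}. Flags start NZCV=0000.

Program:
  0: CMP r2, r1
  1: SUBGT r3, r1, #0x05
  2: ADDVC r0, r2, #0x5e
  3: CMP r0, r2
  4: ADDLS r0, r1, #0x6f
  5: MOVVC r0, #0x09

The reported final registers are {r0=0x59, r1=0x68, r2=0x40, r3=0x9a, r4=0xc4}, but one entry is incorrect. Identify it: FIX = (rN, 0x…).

FIX = (r0, 0x9e)

[0] flags=1000 → (cmp)
[1] flags=1000 GT?F → skip
[2] flags=1000 VC?T → r0=0x9e
[3] flags=0011 → (cmp)
[4] flags=0011 LS?F → skip
[5] flags=0011 VC?F → skip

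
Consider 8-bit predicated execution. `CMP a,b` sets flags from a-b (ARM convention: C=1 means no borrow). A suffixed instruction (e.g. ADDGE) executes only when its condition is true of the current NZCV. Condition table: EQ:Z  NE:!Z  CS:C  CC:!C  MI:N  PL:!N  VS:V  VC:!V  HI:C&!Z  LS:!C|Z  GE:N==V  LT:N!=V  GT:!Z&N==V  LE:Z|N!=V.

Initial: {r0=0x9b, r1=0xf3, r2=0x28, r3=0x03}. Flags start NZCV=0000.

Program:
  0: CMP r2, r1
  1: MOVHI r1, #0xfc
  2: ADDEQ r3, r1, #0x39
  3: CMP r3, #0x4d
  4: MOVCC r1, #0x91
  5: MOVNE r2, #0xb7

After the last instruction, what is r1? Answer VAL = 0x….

[0] flags=0000 → (cmp)
[1] flags=0000 HI?F → skip
[2] flags=0000 EQ?F → skip
[3] flags=1000 → (cmp)
[4] flags=1000 CC?T → r1=0x91
[5] flags=1000 NE?T → r2=0xb7

VAL = 0x91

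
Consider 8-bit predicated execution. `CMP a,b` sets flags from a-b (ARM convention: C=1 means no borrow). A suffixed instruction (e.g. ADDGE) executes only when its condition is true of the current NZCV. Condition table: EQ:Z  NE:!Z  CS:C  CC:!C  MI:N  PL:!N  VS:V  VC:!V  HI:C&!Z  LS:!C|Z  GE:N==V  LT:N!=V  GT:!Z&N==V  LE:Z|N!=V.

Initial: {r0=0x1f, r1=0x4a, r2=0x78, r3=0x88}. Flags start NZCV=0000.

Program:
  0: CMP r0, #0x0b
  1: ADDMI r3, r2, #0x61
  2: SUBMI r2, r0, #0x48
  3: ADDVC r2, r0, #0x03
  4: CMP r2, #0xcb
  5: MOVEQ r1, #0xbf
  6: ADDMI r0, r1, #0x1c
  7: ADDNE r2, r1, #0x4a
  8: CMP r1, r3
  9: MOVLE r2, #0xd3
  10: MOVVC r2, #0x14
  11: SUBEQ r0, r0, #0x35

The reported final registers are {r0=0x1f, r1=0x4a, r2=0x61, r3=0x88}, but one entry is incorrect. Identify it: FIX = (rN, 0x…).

FIX = (r2, 0x94)

0: ✓ CMP  NZCV=0010
1: · ADDMI
2: · SUBMI
3: ✓ ADDVC  r2←0x22
4: ✓ CMP  NZCV=0000
5: · MOVEQ
6: · ADDMI
7: ✓ ADDNE  r2←0x94
8: ✓ CMP  NZCV=1001
9: · MOVLE
10: · MOVVC
11: · SUBEQ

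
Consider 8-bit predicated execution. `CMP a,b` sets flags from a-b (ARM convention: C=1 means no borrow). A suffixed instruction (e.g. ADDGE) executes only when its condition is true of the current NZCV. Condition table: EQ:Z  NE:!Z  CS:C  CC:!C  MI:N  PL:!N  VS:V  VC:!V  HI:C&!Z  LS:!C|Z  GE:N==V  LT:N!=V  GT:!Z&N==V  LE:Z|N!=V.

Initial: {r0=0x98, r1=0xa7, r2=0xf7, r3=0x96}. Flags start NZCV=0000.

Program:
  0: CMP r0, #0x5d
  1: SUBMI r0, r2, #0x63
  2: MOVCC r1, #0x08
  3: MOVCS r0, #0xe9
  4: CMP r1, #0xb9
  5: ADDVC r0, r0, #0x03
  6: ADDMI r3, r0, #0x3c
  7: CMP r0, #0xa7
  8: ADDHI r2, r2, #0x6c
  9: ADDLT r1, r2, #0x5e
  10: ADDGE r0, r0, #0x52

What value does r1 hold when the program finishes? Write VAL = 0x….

[0] flags=0011 → (cmp)
[1] flags=0011 MI?F → skip
[2] flags=0011 CC?F → skip
[3] flags=0011 CS?T → r0=0xe9
[4] flags=1000 → (cmp)
[5] flags=1000 VC?T → r0=0xec
[6] flags=1000 MI?T → r3=0x28
[7] flags=0010 → (cmp)
[8] flags=0010 HI?T → r2=0x63
[9] flags=0010 LT?F → skip
[10] flags=0010 GE?T → r0=0x3e

VAL = 0xa7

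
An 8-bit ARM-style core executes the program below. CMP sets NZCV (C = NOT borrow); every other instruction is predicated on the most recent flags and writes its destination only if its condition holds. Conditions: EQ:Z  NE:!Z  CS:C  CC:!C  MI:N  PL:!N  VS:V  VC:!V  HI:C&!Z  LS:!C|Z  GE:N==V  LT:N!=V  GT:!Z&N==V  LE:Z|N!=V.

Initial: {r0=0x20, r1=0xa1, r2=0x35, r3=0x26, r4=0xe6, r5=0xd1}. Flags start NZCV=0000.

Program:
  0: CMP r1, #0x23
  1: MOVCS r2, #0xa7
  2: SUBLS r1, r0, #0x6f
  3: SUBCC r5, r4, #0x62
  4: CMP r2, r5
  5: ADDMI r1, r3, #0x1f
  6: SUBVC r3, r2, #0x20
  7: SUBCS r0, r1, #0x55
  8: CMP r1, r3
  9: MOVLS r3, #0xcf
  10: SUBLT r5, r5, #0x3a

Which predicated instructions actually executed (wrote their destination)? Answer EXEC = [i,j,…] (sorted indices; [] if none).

[0] flags=0011 → (cmp)
[1] flags=0011 CS?T → r2=0xa7
[2] flags=0011 LS?F → skip
[3] flags=0011 CC?F → skip
[4] flags=1000 → (cmp)
[5] flags=1000 MI?T → r1=0x45
[6] flags=1000 VC?T → r3=0x87
[7] flags=1000 CS?F → skip
[8] flags=1001 → (cmp)
[9] flags=1001 LS?T → r3=0xcf
[10] flags=1001 LT?F → skip

EXEC = [1,5,6,9]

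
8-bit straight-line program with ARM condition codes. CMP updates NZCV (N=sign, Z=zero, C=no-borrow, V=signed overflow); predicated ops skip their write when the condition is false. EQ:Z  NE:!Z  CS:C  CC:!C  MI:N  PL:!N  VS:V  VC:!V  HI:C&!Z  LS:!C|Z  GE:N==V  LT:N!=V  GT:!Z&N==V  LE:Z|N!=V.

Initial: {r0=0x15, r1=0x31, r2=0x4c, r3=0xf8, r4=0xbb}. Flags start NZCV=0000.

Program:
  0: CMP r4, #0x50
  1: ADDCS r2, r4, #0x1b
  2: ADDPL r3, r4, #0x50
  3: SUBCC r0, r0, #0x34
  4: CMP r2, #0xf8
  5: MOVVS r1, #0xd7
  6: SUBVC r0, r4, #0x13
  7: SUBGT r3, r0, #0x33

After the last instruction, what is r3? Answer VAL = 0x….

[0] flags=0011 → (cmp)
[1] flags=0011 CS?T → r2=0xd6
[2] flags=0011 PL?T → r3=0x0b
[3] flags=0011 CC?F → skip
[4] flags=1000 → (cmp)
[5] flags=1000 VS?F → skip
[6] flags=1000 VC?T → r0=0xa8
[7] flags=1000 GT?F → skip

VAL = 0x0b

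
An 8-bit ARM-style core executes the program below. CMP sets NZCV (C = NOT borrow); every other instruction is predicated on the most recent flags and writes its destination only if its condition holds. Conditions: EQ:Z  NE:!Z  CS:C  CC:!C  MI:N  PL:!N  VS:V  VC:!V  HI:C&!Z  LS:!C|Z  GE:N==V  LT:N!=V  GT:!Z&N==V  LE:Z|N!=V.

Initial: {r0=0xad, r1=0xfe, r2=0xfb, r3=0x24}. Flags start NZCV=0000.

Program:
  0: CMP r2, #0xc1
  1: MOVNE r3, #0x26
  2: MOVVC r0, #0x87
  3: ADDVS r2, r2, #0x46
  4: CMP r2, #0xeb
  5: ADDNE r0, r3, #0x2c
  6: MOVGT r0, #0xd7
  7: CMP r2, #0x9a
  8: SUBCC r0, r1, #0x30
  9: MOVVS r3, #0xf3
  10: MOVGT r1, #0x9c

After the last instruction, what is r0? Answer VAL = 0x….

[0] flags=0010 → (cmp)
[1] flags=0010 NE?T → r3=0x26
[2] flags=0010 VC?T → r0=0x87
[3] flags=0010 VS?F → skip
[4] flags=0010 → (cmp)
[5] flags=0010 NE?T → r0=0x52
[6] flags=0010 GT?T → r0=0xd7
[7] flags=0010 → (cmp)
[8] flags=0010 CC?F → skip
[9] flags=0010 VS?F → skip
[10] flags=0010 GT?T → r1=0x9c

VAL = 0xd7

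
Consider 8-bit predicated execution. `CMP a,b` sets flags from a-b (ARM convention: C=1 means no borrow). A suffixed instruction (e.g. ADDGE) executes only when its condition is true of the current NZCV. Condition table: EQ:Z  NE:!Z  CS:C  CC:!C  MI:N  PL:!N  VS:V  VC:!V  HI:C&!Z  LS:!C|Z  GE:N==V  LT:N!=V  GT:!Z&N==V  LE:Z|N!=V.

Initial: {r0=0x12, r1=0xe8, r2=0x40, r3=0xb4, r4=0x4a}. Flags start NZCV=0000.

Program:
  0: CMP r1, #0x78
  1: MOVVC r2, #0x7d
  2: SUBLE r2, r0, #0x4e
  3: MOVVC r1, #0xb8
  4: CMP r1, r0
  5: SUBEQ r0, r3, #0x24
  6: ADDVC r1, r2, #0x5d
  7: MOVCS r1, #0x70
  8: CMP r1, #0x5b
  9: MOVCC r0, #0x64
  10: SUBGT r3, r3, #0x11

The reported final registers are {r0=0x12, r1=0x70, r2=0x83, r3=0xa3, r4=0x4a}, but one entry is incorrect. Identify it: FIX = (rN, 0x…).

FIX = (r2, 0xc4)

[0] flags=0011 → (cmp)
[1] flags=0011 VC?F → skip
[2] flags=0011 LE?T → r2=0xc4
[3] flags=0011 VC?F → skip
[4] flags=1010 → (cmp)
[5] flags=1010 EQ?F → skip
[6] flags=1010 VC?T → r1=0x21
[7] flags=1010 CS?T → r1=0x70
[8] flags=0010 → (cmp)
[9] flags=0010 CC?F → skip
[10] flags=0010 GT?T → r3=0xa3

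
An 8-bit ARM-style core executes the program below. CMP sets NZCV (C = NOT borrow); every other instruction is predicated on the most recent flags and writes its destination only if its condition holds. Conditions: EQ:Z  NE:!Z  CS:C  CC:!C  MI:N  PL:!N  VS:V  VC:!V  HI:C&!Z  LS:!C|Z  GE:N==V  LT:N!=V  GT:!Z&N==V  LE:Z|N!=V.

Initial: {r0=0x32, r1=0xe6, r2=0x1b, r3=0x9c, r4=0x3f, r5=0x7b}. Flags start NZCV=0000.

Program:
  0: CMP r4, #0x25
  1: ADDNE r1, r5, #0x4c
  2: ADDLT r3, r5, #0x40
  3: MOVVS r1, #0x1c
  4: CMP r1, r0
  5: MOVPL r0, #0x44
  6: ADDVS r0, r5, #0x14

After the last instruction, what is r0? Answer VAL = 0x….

VAL = 0x32

[0] flags=0010 → (cmp)
[1] flags=0010 NE?T → r1=0xc7
[2] flags=0010 LT?F → skip
[3] flags=0010 VS?F → skip
[4] flags=1010 → (cmp)
[5] flags=1010 PL?F → skip
[6] flags=1010 VS?F → skip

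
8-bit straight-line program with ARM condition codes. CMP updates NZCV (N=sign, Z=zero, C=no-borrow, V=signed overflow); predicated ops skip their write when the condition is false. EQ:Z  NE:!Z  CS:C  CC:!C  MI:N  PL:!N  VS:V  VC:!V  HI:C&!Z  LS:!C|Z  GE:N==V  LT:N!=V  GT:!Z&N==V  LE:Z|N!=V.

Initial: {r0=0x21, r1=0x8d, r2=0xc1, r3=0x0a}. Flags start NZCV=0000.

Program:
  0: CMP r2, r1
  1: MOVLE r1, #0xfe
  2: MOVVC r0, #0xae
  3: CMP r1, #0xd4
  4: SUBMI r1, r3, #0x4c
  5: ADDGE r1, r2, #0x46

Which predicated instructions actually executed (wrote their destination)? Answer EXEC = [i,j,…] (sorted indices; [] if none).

0: ✓ CMP  NZCV=0010
1: · MOVLE
2: ✓ MOVVC  r0←0xae
3: ✓ CMP  NZCV=1000
4: ✓ SUBMI  r1←0xbe
5: · ADDGE

EXEC = [2,4]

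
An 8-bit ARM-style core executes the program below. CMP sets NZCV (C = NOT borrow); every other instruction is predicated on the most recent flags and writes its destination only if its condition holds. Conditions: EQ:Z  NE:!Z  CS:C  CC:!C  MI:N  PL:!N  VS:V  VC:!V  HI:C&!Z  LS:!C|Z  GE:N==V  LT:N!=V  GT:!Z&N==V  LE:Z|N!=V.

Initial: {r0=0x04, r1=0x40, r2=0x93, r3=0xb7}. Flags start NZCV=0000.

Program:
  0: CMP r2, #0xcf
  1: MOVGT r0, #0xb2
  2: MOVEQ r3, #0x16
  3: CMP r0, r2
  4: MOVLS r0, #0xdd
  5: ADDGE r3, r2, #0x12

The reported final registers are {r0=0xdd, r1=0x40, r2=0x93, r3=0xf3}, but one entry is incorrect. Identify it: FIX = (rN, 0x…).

0: ✓ CMP  NZCV=1000
1: · MOVGT
2: · MOVEQ
3: ✓ CMP  NZCV=0000
4: ✓ MOVLS  r0←0xdd
5: ✓ ADDGE  r3←0xa5

FIX = (r3, 0xa5)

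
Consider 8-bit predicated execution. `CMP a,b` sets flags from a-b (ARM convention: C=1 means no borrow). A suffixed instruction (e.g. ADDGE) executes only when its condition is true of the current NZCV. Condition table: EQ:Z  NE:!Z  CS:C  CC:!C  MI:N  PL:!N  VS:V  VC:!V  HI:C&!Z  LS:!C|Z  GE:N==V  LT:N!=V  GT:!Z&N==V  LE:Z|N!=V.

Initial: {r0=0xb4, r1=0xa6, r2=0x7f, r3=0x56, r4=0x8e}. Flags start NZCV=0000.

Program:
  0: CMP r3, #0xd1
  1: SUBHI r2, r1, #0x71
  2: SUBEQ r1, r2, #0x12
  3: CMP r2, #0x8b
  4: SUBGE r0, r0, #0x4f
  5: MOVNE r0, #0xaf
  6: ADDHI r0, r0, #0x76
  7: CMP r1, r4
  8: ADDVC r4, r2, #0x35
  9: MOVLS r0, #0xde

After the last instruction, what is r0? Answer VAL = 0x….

0: ✓ CMP  NZCV=1001
1: · SUBHI
2: · SUBEQ
3: ✓ CMP  NZCV=1001
4: ✓ SUBGE  r0←0x65
5: ✓ MOVNE  r0←0xaf
6: · ADDHI
7: ✓ CMP  NZCV=0010
8: ✓ ADDVC  r4←0xb4
9: · MOVLS

VAL = 0xaf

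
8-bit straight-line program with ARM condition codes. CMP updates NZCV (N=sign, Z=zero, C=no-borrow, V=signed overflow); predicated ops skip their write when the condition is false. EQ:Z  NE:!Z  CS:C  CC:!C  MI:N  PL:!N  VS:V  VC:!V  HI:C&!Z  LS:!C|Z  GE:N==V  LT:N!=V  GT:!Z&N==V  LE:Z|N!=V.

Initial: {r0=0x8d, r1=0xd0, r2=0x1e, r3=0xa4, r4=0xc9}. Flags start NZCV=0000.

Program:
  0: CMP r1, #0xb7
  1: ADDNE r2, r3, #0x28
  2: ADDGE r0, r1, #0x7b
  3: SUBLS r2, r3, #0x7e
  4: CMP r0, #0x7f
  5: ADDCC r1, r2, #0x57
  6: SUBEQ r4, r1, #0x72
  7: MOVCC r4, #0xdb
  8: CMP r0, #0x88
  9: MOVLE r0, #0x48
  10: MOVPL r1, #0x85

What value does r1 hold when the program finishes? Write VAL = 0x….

[0] flags=0010 → (cmp)
[1] flags=0010 NE?T → r2=0xcc
[2] flags=0010 GE?T → r0=0x4b
[3] flags=0010 LS?F → skip
[4] flags=1000 → (cmp)
[5] flags=1000 CC?T → r1=0x23
[6] flags=1000 EQ?F → skip
[7] flags=1000 CC?T → r4=0xdb
[8] flags=1001 → (cmp)
[9] flags=1001 LE?F → skip
[10] flags=1001 PL?F → skip

VAL = 0x23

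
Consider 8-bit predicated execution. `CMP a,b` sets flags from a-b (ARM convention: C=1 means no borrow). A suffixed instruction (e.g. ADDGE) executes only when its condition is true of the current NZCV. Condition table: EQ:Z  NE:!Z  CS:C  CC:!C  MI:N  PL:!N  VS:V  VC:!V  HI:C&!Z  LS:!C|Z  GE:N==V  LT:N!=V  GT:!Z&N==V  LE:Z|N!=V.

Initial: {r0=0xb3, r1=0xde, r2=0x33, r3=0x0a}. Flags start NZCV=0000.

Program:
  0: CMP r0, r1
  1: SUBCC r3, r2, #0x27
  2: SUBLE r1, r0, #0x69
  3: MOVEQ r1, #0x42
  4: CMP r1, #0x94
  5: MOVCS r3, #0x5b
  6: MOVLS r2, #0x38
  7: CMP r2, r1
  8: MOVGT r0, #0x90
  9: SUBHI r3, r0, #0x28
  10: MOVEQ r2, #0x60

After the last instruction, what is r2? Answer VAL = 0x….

0: ✓ CMP  NZCV=1000
1: ✓ SUBCC  r3←0x0c
2: ✓ SUBLE  r1←0x4a
3: · MOVEQ
4: ✓ CMP  NZCV=1001
5: · MOVCS
6: ✓ MOVLS  r2←0x38
7: ✓ CMP  NZCV=1000
8: · MOVGT
9: · SUBHI
10: · MOVEQ

VAL = 0x38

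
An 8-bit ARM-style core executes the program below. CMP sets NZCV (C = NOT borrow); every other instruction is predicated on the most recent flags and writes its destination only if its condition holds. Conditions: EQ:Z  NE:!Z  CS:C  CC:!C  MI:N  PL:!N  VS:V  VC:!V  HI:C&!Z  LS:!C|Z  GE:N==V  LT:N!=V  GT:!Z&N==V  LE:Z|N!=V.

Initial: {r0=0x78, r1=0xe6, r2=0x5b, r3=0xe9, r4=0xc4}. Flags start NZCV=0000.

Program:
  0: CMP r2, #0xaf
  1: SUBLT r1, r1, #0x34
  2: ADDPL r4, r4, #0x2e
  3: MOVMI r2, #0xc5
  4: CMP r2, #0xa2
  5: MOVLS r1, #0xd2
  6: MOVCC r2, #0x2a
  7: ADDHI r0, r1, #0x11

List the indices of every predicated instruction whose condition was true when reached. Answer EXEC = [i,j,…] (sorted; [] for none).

[0] flags=1001 → (cmp)
[1] flags=1001 LT?F → skip
[2] flags=1001 PL?F → skip
[3] flags=1001 MI?T → r2=0xc5
[4] flags=0010 → (cmp)
[5] flags=0010 LS?F → skip
[6] flags=0010 CC?F → skip
[7] flags=0010 HI?T → r0=0xf7

EXEC = [3,7]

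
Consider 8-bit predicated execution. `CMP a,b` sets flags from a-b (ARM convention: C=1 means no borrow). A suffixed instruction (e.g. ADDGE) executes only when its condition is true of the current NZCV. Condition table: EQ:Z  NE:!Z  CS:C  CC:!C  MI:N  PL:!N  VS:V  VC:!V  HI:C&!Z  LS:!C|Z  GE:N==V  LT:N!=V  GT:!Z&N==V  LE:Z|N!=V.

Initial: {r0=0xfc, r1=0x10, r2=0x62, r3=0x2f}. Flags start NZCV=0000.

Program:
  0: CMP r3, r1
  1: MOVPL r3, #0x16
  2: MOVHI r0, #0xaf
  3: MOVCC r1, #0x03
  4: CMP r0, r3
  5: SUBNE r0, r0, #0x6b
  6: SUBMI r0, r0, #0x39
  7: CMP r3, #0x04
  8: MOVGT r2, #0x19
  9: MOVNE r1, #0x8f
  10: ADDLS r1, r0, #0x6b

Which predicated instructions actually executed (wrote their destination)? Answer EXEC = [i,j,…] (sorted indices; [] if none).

[0] flags=0010 → (cmp)
[1] flags=0010 PL?T → r3=0x16
[2] flags=0010 HI?T → r0=0xaf
[3] flags=0010 CC?F → skip
[4] flags=1010 → (cmp)
[5] flags=1010 NE?T → r0=0x44
[6] flags=1010 MI?T → r0=0x0b
[7] flags=0010 → (cmp)
[8] flags=0010 GT?T → r2=0x19
[9] flags=0010 NE?T → r1=0x8f
[10] flags=0010 LS?F → skip

EXEC = [1,2,5,6,8,9]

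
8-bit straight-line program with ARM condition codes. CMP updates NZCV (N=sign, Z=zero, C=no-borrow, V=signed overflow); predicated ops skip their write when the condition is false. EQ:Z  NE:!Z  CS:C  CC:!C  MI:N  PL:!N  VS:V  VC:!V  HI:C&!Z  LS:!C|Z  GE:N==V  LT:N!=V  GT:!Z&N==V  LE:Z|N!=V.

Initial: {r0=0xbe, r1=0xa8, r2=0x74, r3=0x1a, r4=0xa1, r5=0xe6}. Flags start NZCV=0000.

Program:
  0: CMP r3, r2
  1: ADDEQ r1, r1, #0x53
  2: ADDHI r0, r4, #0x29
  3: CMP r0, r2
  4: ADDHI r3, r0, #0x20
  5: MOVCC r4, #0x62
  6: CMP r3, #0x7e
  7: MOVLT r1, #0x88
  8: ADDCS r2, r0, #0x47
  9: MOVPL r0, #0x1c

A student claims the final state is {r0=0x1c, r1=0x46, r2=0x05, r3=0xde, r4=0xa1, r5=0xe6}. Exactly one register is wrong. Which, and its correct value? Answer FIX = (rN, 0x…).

[0] flags=1000 → (cmp)
[1] flags=1000 EQ?F → skip
[2] flags=1000 HI?F → skip
[3] flags=0011 → (cmp)
[4] flags=0011 HI?T → r3=0xde
[5] flags=0011 CC?F → skip
[6] flags=0011 → (cmp)
[7] flags=0011 LT?T → r1=0x88
[8] flags=0011 CS?T → r2=0x05
[9] flags=0011 PL?T → r0=0x1c

FIX = (r1, 0x88)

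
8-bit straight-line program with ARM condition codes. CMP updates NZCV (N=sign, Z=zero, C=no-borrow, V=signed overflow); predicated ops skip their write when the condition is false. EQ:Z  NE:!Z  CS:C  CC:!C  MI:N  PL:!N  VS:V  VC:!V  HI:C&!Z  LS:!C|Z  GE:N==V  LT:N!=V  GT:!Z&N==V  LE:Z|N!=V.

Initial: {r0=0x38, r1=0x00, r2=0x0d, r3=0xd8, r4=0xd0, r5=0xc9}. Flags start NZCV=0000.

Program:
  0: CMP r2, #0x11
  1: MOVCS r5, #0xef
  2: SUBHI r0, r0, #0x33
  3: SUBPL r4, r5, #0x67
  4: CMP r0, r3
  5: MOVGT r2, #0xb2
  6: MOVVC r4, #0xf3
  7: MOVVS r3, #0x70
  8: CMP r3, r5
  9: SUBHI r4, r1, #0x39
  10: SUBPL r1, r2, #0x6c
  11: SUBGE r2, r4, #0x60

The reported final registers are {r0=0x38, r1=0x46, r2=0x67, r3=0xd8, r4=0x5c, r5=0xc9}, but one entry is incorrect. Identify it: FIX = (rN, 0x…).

0: ✓ CMP  NZCV=1000
1: · MOVCS
2: · SUBHI
3: · SUBPL
4: ✓ CMP  NZCV=0000
5: ✓ MOVGT  r2←0xb2
6: ✓ MOVVC  r4←0xf3
7: · MOVVS
8: ✓ CMP  NZCV=0010
9: ✓ SUBHI  r4←0xc7
10: ✓ SUBPL  r1←0x46
11: ✓ SUBGE  r2←0x67

FIX = (r4, 0xc7)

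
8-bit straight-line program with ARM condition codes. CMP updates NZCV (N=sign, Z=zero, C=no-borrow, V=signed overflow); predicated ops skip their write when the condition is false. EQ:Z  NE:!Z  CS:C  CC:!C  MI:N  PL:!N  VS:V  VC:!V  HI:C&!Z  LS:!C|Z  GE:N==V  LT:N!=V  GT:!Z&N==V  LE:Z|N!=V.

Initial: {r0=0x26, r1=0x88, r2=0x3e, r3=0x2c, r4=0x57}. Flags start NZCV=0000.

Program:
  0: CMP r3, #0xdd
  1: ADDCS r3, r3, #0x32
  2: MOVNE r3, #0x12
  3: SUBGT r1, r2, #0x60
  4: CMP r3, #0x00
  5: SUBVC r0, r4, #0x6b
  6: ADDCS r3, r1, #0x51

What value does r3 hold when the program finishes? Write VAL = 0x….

[0] flags=0000 → (cmp)
[1] flags=0000 CS?F → skip
[2] flags=0000 NE?T → r3=0x12
[3] flags=0000 GT?T → r1=0xde
[4] flags=0010 → (cmp)
[5] flags=0010 VC?T → r0=0xec
[6] flags=0010 CS?T → r3=0x2f

VAL = 0x2f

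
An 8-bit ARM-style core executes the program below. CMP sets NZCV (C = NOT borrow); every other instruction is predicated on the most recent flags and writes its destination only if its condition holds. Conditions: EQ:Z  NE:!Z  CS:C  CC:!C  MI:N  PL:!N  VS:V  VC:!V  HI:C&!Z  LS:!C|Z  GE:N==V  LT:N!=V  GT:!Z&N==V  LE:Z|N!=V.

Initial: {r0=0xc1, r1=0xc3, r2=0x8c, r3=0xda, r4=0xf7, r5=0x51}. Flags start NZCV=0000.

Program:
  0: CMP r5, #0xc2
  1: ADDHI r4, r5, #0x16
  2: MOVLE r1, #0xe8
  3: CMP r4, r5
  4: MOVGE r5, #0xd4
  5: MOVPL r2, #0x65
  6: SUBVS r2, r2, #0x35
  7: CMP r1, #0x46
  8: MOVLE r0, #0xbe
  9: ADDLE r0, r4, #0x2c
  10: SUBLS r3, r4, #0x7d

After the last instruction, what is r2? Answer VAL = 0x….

VAL = 0x8c

[0] flags=1001 → (cmp)
[1] flags=1001 HI?F → skip
[2] flags=1001 LE?F → skip
[3] flags=1010 → (cmp)
[4] flags=1010 GE?F → skip
[5] flags=1010 PL?F → skip
[6] flags=1010 VS?F → skip
[7] flags=0011 → (cmp)
[8] flags=0011 LE?T → r0=0xbe
[9] flags=0011 LE?T → r0=0x23
[10] flags=0011 LS?F → skip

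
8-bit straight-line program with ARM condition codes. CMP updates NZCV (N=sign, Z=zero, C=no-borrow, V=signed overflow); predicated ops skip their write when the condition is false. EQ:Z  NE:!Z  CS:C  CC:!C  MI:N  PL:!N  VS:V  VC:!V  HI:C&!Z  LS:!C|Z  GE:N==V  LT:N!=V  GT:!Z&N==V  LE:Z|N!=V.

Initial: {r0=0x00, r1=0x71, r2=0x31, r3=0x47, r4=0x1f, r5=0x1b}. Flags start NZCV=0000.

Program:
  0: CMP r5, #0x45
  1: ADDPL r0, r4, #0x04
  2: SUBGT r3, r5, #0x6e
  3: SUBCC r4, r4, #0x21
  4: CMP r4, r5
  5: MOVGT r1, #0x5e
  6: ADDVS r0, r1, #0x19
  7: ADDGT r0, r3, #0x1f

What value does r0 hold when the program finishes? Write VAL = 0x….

VAL = 0x00

[0] flags=1000 → (cmp)
[1] flags=1000 PL?F → skip
[2] flags=1000 GT?F → skip
[3] flags=1000 CC?T → r4=0xfe
[4] flags=1010 → (cmp)
[5] flags=1010 GT?F → skip
[6] flags=1010 VS?F → skip
[7] flags=1010 GT?F → skip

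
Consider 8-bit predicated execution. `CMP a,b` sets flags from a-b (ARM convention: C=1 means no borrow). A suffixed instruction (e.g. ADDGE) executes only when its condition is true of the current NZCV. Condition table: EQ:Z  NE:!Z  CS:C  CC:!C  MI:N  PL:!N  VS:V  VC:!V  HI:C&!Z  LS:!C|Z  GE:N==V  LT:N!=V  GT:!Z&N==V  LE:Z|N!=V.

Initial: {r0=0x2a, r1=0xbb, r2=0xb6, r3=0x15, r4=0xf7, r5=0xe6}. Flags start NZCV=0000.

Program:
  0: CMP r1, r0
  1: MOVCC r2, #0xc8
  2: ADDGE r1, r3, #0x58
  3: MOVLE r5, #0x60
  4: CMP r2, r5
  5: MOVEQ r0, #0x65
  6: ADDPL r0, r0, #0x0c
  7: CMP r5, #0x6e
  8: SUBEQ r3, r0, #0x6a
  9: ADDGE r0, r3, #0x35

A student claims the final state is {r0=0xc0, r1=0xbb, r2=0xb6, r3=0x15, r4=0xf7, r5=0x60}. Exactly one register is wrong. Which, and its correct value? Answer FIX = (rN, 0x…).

FIX = (r0, 0x36)

0: ✓ CMP  NZCV=1010
1: · MOVCC
2: · ADDGE
3: ✓ MOVLE  r5←0x60
4: ✓ CMP  NZCV=0011
5: · MOVEQ
6: ✓ ADDPL  r0←0x36
7: ✓ CMP  NZCV=1000
8: · SUBEQ
9: · ADDGE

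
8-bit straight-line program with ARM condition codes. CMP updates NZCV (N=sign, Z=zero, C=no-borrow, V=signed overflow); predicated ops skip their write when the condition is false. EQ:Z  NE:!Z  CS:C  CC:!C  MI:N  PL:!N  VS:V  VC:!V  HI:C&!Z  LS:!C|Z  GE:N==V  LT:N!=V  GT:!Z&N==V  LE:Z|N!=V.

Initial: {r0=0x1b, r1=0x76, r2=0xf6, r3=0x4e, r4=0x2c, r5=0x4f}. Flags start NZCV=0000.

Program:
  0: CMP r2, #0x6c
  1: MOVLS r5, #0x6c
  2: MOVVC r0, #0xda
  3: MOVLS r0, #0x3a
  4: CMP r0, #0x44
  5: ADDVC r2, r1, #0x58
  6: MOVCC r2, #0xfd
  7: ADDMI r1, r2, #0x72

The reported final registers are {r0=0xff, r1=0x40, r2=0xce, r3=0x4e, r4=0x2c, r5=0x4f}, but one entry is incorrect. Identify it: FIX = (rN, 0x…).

[0] flags=1010 → (cmp)
[1] flags=1010 LS?F → skip
[2] flags=1010 VC?T → r0=0xda
[3] flags=1010 LS?F → skip
[4] flags=1010 → (cmp)
[5] flags=1010 VC?T → r2=0xce
[6] flags=1010 CC?F → skip
[7] flags=1010 MI?T → r1=0x40

FIX = (r0, 0xda)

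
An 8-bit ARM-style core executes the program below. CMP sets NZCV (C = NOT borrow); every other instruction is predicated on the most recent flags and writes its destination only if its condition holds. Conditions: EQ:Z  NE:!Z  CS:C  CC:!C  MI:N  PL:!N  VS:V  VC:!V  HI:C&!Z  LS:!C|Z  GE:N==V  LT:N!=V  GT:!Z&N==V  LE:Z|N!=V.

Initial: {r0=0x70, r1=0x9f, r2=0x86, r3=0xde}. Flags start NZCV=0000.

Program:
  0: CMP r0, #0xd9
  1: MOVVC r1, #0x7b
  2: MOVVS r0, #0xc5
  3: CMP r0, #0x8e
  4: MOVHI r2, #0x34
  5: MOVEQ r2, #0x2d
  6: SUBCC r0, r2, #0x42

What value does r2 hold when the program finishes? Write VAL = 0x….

0: ✓ CMP  NZCV=1001
1: · MOVVC
2: ✓ MOVVS  r0←0xc5
3: ✓ CMP  NZCV=0010
4: ✓ MOVHI  r2←0x34
5: · MOVEQ
6: · SUBCC

VAL = 0x34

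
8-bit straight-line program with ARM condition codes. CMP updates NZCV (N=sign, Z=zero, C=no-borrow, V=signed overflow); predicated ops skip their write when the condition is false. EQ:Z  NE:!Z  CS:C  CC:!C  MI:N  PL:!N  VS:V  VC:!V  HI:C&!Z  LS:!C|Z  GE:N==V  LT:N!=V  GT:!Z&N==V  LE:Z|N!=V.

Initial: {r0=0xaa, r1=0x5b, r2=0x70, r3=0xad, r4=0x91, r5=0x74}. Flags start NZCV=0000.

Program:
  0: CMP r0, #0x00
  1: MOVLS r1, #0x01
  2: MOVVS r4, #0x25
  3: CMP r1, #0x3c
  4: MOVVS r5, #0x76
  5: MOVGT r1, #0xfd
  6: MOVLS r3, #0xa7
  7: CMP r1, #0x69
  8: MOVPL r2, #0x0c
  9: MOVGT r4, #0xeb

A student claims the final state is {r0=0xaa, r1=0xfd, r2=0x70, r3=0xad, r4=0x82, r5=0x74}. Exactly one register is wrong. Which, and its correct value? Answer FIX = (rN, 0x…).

FIX = (r4, 0x91)

[0] flags=1010 → (cmp)
[1] flags=1010 LS?F → skip
[2] flags=1010 VS?F → skip
[3] flags=0010 → (cmp)
[4] flags=0010 VS?F → skip
[5] flags=0010 GT?T → r1=0xfd
[6] flags=0010 LS?F → skip
[7] flags=1010 → (cmp)
[8] flags=1010 PL?F → skip
[9] flags=1010 GT?F → skip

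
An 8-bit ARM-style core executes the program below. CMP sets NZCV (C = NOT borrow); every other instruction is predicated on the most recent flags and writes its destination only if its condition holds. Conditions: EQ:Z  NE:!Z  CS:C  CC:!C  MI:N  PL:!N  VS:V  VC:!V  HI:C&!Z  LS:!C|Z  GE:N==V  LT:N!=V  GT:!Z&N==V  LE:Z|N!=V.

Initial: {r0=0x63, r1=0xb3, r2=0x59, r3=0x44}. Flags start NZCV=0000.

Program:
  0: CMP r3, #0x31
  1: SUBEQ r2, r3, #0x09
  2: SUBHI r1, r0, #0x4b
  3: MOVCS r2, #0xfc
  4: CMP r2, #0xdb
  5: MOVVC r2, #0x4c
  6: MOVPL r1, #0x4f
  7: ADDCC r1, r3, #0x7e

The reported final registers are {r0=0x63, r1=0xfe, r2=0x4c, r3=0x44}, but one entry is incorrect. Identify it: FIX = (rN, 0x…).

FIX = (r1, 0x4f)

[0] flags=0010 → (cmp)
[1] flags=0010 EQ?F → skip
[2] flags=0010 HI?T → r1=0x18
[3] flags=0010 CS?T → r2=0xfc
[4] flags=0010 → (cmp)
[5] flags=0010 VC?T → r2=0x4c
[6] flags=0010 PL?T → r1=0x4f
[7] flags=0010 CC?F → skip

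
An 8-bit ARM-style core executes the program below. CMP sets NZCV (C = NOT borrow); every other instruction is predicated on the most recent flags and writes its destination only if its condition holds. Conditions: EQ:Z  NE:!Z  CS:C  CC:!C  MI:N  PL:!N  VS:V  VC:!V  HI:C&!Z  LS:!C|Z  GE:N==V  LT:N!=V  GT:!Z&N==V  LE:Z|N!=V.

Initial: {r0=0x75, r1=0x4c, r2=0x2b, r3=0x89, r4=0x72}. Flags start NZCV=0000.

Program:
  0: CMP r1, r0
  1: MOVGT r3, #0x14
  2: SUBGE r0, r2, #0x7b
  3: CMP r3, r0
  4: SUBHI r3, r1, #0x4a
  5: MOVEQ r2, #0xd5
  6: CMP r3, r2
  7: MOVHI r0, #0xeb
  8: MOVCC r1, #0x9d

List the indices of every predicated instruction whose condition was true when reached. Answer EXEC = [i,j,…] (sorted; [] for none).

0: ✓ CMP  NZCV=1000
1: · MOVGT
2: · SUBGE
3: ✓ CMP  NZCV=0011
4: ✓ SUBHI  r3←0x02
5: · MOVEQ
6: ✓ CMP  NZCV=1000
7: · MOVHI
8: ✓ MOVCC  r1←0x9d

EXEC = [4,8]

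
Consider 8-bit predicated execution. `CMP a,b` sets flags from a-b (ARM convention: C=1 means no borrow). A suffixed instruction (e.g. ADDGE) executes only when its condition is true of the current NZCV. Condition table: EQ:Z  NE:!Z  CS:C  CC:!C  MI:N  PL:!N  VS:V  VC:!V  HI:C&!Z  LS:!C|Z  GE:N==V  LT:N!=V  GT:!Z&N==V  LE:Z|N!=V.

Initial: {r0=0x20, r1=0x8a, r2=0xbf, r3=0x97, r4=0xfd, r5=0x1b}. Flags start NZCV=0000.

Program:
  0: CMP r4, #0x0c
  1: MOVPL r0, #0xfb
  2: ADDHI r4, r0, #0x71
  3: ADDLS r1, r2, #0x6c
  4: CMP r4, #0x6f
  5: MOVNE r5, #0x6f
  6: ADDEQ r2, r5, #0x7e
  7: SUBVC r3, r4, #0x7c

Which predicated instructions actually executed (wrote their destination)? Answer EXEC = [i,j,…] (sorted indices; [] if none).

[0] flags=1010 → (cmp)
[1] flags=1010 PL?F → skip
[2] flags=1010 HI?T → r4=0x91
[3] flags=1010 LS?F → skip
[4] flags=0011 → (cmp)
[5] flags=0011 NE?T → r5=0x6f
[6] flags=0011 EQ?F → skip
[7] flags=0011 VC?F → skip

EXEC = [2,5]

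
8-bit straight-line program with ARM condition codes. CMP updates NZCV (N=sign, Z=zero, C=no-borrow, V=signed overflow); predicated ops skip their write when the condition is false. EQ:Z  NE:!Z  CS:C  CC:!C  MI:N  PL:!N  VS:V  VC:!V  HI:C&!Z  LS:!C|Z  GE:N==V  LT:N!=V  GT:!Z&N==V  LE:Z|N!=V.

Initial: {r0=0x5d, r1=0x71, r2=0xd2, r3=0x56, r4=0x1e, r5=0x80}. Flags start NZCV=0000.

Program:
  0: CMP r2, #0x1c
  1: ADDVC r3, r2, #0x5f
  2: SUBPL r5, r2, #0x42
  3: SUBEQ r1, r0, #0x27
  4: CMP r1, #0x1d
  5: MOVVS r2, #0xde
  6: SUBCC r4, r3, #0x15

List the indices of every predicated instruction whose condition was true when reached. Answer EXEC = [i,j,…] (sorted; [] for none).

EXEC = [1]

0: ✓ CMP  NZCV=1010
1: ✓ ADDVC  r3←0x31
2: · SUBPL
3: · SUBEQ
4: ✓ CMP  NZCV=0010
5: · MOVVS
6: · SUBCC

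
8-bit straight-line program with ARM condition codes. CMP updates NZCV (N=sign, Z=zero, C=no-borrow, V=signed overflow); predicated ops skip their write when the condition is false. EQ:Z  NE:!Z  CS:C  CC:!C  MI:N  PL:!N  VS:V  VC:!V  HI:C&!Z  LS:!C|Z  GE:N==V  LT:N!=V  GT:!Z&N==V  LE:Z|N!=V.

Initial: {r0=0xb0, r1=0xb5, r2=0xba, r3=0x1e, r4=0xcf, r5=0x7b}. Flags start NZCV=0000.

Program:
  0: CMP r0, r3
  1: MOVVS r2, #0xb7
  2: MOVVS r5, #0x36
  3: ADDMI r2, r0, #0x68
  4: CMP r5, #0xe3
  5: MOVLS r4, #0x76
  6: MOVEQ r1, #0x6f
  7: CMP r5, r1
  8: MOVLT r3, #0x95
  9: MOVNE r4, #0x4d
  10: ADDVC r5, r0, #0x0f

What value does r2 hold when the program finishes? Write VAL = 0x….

[0] flags=1010 → (cmp)
[1] flags=1010 VS?F → skip
[2] flags=1010 VS?F → skip
[3] flags=1010 MI?T → r2=0x18
[4] flags=1001 → (cmp)
[5] flags=1001 LS?T → r4=0x76
[6] flags=1001 EQ?F → skip
[7] flags=1001 → (cmp)
[8] flags=1001 LT?F → skip
[9] flags=1001 NE?T → r4=0x4d
[10] flags=1001 VC?F → skip

VAL = 0x18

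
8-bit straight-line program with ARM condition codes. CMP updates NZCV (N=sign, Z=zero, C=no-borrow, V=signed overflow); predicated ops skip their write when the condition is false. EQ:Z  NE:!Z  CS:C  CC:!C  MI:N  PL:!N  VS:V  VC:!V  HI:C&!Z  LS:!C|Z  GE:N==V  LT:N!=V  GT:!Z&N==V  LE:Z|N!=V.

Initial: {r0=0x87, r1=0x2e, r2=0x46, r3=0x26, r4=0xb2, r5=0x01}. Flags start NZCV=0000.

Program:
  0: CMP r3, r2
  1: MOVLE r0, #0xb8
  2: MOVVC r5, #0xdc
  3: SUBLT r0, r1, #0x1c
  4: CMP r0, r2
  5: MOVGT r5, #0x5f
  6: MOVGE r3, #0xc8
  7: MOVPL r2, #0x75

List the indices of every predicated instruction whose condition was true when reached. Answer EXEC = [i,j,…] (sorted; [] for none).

[0] flags=1000 → (cmp)
[1] flags=1000 LE?T → r0=0xb8
[2] flags=1000 VC?T → r5=0xdc
[3] flags=1000 LT?T → r0=0x12
[4] flags=1000 → (cmp)
[5] flags=1000 GT?F → skip
[6] flags=1000 GE?F → skip
[7] flags=1000 PL?F → skip

EXEC = [1,2,3]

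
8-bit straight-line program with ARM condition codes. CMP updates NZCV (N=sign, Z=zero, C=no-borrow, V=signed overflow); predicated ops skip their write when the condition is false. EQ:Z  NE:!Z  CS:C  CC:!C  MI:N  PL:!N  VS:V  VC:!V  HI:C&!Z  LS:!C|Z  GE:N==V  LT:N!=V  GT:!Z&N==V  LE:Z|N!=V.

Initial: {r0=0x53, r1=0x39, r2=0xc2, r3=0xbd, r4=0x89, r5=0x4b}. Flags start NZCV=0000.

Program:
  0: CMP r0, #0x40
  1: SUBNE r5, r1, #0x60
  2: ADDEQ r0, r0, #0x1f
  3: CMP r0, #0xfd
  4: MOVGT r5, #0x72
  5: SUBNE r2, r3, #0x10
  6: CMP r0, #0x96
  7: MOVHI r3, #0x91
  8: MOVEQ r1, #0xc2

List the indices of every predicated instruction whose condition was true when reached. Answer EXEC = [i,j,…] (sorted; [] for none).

EXEC = [1,4,5]

0: ✓ CMP  NZCV=0010
1: ✓ SUBNE  r5←0xd9
2: · ADDEQ
3: ✓ CMP  NZCV=0000
4: ✓ MOVGT  r5←0x72
5: ✓ SUBNE  r2←0xad
6: ✓ CMP  NZCV=1001
7: · MOVHI
8: · MOVEQ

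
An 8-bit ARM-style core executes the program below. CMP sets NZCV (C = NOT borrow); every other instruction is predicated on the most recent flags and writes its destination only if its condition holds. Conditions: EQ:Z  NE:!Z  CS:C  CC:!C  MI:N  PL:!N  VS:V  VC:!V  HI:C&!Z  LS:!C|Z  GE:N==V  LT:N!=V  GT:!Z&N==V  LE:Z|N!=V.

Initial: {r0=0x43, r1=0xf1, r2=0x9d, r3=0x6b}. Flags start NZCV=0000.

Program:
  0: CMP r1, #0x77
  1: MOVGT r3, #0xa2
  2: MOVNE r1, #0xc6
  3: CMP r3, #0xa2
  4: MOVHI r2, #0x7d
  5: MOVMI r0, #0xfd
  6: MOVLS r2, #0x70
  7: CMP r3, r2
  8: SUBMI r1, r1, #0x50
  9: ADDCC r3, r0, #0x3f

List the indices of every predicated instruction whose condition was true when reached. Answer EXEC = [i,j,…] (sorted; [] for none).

0: ✓ CMP  NZCV=0011
1: · MOVGT
2: ✓ MOVNE  r1←0xc6
3: ✓ CMP  NZCV=1001
4: · MOVHI
5: ✓ MOVMI  r0←0xfd
6: ✓ MOVLS  r2←0x70
7: ✓ CMP  NZCV=1000
8: ✓ SUBMI  r1←0x76
9: ✓ ADDCC  r3←0x3c

EXEC = [2,5,6,8,9]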